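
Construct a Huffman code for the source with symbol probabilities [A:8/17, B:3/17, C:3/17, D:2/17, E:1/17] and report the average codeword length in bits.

Huffman tree construction:
Combine smallest probabilities repeatedly
Resulting codes:
  A: 0 (length 1)
  B: 110 (length 3)
  C: 111 (length 3)
  D: 101 (length 3)
  E: 100 (length 3)
Average length = Σ p(s) × length(s) = 2.0588 bits


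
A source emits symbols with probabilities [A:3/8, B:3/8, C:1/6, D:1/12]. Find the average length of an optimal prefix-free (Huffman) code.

Huffman tree construction:
Combine smallest probabilities repeatedly
Resulting codes:
  A: 11 (length 2)
  B: 0 (length 1)
  C: 101 (length 3)
  D: 100 (length 3)
Average length = Σ p(s) × length(s) = 1.8750 bits


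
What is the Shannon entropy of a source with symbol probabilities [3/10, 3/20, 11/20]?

H(X) = -Σ p(x) log₂ p(x)
  -3/10 × log₂(3/10) = 0.5211
  -3/20 × log₂(3/20) = 0.4105
  -11/20 × log₂(11/20) = 0.4744
H(X) = 1.4060 bits


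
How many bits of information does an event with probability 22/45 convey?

Information content I(x) = -log₂(p(x))
I = -log₂(22/45) = -log₂(0.4889)
I = 1.0324 bits


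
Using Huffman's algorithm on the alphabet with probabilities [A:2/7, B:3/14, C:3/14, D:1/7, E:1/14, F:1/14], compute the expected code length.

Huffman tree construction:
Combine smallest probabilities repeatedly
Resulting codes:
  A: 10 (length 2)
  B: 00 (length 2)
  C: 01 (length 2)
  D: 110 (length 3)
  E: 1110 (length 4)
  F: 1111 (length 4)
Average length = Σ p(s) × length(s) = 2.4286 bits


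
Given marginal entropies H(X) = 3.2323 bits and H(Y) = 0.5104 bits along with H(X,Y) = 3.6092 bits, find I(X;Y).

I(X;Y) = H(X) + H(Y) - H(X,Y)
I(X;Y) = 3.2323 + 0.5104 - 3.6092 = 0.1335 bits


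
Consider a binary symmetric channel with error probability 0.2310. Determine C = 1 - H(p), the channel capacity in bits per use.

For BSC with error probability p:
C = 1 - H(p) where H(p) is binary entropy
H(0.2310) = -0.2310 × log₂(0.2310) - 0.7690 × log₂(0.7690)
H(p) = 0.7798
C = 1 - 0.7798 = 0.2202 bits/use


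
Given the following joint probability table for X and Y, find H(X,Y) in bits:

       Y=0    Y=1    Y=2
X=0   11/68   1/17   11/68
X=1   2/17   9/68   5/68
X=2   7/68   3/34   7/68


H(X,Y) = -Σ p(x,y) log₂ p(x,y)
  p(0,0)=11/68: -0.1618 × log₂(0.1618) = 0.4251
  p(0,1)=1/17: -0.0588 × log₂(0.0588) = 0.2404
  p(0,2)=11/68: -0.1618 × log₂(0.1618) = 0.4251
  p(1,0)=2/17: -0.1176 × log₂(0.1176) = 0.3632
  p(1,1)=9/68: -0.1324 × log₂(0.1324) = 0.3861
  p(1,2)=5/68: -0.0735 × log₂(0.0735) = 0.2769
  p(2,0)=7/68: -0.1029 × log₂(0.1029) = 0.3377
  p(2,1)=3/34: -0.0882 × log₂(0.0882) = 0.3090
  p(2,2)=7/68: -0.1029 × log₂(0.1029) = 0.3377
H(X,Y) = 3.1013 bits


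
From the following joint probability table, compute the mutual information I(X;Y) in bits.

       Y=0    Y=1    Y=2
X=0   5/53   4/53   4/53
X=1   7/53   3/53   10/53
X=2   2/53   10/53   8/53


H(X) = 1.5584, H(Y) = 1.5600, H(X,Y) = 3.0024
I(X;Y) = H(X) + H(Y) - H(X,Y) = 0.1161 bits


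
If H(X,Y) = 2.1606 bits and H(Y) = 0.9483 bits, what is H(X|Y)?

Chain rule: H(X,Y) = H(X|Y) + H(Y)
H(X|Y) = H(X,Y) - H(Y) = 2.1606 - 0.9483 = 1.2123 bits


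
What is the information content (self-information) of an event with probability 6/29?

Information content I(x) = -log₂(p(x))
I = -log₂(6/29) = -log₂(0.2069)
I = 2.2730 bits


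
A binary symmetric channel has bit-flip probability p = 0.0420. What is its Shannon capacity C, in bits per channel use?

For BSC with error probability p:
C = 1 - H(p) where H(p) is binary entropy
H(0.0420) = -0.0420 × log₂(0.0420) - 0.9580 × log₂(0.9580)
H(p) = 0.2514
C = 1 - 0.2514 = 0.7486 bits/use


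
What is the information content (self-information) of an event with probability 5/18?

Information content I(x) = -log₂(p(x))
I = -log₂(5/18) = -log₂(0.2778)
I = 1.8480 bits


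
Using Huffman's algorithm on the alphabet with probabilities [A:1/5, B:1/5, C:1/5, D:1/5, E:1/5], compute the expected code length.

Huffman tree construction:
Combine smallest probabilities repeatedly
Resulting codes:
  A: 110 (length 3)
  B: 111 (length 3)
  C: 00 (length 2)
  D: 01 (length 2)
  E: 10 (length 2)
Average length = Σ p(s) × length(s) = 2.4000 bits


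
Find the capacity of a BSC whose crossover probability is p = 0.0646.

For BSC with error probability p:
C = 1 - H(p) where H(p) is binary entropy
H(0.0646) = -0.0646 × log₂(0.0646) - 0.9354 × log₂(0.9354)
H(p) = 0.3454
C = 1 - 0.3454 = 0.6546 bits/use


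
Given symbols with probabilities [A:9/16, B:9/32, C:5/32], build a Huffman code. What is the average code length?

Huffman tree construction:
Combine smallest probabilities repeatedly
Resulting codes:
  A: 1 (length 1)
  B: 01 (length 2)
  C: 00 (length 2)
Average length = Σ p(s) × length(s) = 1.4375 bits


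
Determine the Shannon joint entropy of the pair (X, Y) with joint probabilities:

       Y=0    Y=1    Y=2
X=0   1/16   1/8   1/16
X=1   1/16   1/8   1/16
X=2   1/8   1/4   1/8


H(X,Y) = -Σ p(x,y) log₂ p(x,y)
  p(0,0)=1/16: -0.0625 × log₂(0.0625) = 0.2500
  p(0,1)=1/8: -0.1250 × log₂(0.1250) = 0.3750
  p(0,2)=1/16: -0.0625 × log₂(0.0625) = 0.2500
  p(1,0)=1/16: -0.0625 × log₂(0.0625) = 0.2500
  p(1,1)=1/8: -0.1250 × log₂(0.1250) = 0.3750
  p(1,2)=1/16: -0.0625 × log₂(0.0625) = 0.2500
  p(2,0)=1/8: -0.1250 × log₂(0.1250) = 0.3750
  p(2,1)=1/4: -0.2500 × log₂(0.2500) = 0.5000
  p(2,2)=1/8: -0.1250 × log₂(0.1250) = 0.3750
H(X,Y) = 3.0000 bits


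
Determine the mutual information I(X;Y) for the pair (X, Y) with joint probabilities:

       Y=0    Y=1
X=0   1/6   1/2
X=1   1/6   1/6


H(X) = 0.9183, H(Y) = 0.9183, H(X,Y) = 1.7925
I(X;Y) = H(X) + H(Y) - H(X,Y) = 0.0441 bits


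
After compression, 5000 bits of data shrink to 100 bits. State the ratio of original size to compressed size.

Compression ratio = Original / Compressed
= 5000 / 100 = 50.00:1


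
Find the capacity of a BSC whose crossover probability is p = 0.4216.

For BSC with error probability p:
C = 1 - H(p) where H(p) is binary entropy
H(0.4216) = -0.4216 × log₂(0.4216) - 0.5784 × log₂(0.5784)
H(p) = 0.9822
C = 1 - 0.9822 = 0.0178 bits/use


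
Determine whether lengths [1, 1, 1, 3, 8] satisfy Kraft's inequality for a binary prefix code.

Kraft inequality: Σ 2^(-l_i) ≤ 1 for prefix-free code
Calculating: 2^(-1) + 2^(-1) + 2^(-1) + 2^(-3) + 2^(-8)
= 0.5 + 0.5 + 0.5 + 0.125 + 0.00390625
= 1.6289
Since 1.6289 > 1, prefix-free code does not exist


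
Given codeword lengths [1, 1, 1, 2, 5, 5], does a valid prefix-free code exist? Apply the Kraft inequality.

Kraft inequality: Σ 2^(-l_i) ≤ 1 for prefix-free code
Calculating: 2^(-1) + 2^(-1) + 2^(-1) + 2^(-2) + 2^(-5) + 2^(-5)
= 0.5 + 0.5 + 0.5 + 0.25 + 0.03125 + 0.03125
= 1.8125
Since 1.8125 > 1, prefix-free code does not exist


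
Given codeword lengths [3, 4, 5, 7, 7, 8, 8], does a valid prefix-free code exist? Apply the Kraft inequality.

Kraft inequality: Σ 2^(-l_i) ≤ 1 for prefix-free code
Calculating: 2^(-3) + 2^(-4) + 2^(-5) + 2^(-7) + 2^(-7) + 2^(-8) + 2^(-8)
= 0.125 + 0.0625 + 0.03125 + 0.0078125 + 0.0078125 + 0.00390625 + 0.00390625
= 0.2422
Since 0.2422 ≤ 1, prefix-free code exists


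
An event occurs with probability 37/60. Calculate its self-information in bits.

Information content I(x) = -log₂(p(x))
I = -log₂(37/60) = -log₂(0.6167)
I = 0.6974 bits


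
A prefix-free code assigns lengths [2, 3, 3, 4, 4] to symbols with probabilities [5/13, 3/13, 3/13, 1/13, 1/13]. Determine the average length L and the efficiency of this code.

Average length L = Σ p_i × l_i = 2.7692 bits
Entropy H = 2.0759 bits
Efficiency η = H/L × 100% = 74.96%


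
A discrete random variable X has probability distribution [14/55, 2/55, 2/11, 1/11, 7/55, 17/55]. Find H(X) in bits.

H(X) = -Σ p(x) log₂ p(x)
  -14/55 × log₂(14/55) = 0.5025
  -2/55 × log₂(2/55) = 0.1739
  -2/11 × log₂(2/11) = 0.4472
  -1/11 × log₂(1/11) = 0.3145
  -7/55 × log₂(7/55) = 0.3785
  -17/55 × log₂(17/55) = 0.5236
H(X) = 2.3401 bits


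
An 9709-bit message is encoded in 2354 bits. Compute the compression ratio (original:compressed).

Compression ratio = Original / Compressed
= 9709 / 2354 = 4.12:1


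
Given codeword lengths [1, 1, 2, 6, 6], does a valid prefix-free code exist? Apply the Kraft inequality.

Kraft inequality: Σ 2^(-l_i) ≤ 1 for prefix-free code
Calculating: 2^(-1) + 2^(-1) + 2^(-2) + 2^(-6) + 2^(-6)
= 0.5 + 0.5 + 0.25 + 0.015625 + 0.015625
= 1.2812
Since 1.2812 > 1, prefix-free code does not exist


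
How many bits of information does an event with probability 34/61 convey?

Information content I(x) = -log₂(p(x))
I = -log₂(34/61) = -log₂(0.5574)
I = 0.8433 bits


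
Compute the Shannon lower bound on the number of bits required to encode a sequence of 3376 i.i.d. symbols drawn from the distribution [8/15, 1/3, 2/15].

Entropy H = 1.3996 bits/symbol
Minimum bits = H × n = 1.3996 × 3376
= 4724.99 bits


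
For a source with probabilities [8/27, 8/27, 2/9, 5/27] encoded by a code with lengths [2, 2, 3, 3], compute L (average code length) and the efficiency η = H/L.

Average length L = Σ p_i × l_i = 2.4074 bits
Entropy H = 1.9727 bits
Efficiency η = H/L × 100% = 81.94%


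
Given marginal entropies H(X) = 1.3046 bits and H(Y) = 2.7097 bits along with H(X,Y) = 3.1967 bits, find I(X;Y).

I(X;Y) = H(X) + H(Y) - H(X,Y)
I(X;Y) = 1.3046 + 2.7097 - 3.1967 = 0.8176 bits


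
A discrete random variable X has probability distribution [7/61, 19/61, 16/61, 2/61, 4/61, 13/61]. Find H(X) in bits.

H(X) = -Σ p(x) log₂ p(x)
  -7/61 × log₂(7/61) = 0.3584
  -19/61 × log₂(19/61) = 0.5242
  -16/61 × log₂(16/61) = 0.5064
  -2/61 × log₂(2/61) = 0.1617
  -4/61 × log₂(4/61) = 0.2578
  -13/61 × log₂(13/61) = 0.4753
H(X) = 2.2837 bits


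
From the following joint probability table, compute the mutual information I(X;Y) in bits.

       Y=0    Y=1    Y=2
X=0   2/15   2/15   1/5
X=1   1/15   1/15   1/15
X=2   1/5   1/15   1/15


H(X) = 1.5058, H(Y) = 1.5656, H(X,Y) = 3.0062
I(X;Y) = H(X) + H(Y) - H(X,Y) = 0.0652 bits


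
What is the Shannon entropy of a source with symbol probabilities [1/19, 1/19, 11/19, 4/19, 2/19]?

H(X) = -Σ p(x) log₂ p(x)
  -1/19 × log₂(1/19) = 0.2236
  -1/19 × log₂(1/19) = 0.2236
  -11/19 × log₂(11/19) = 0.4565
  -4/19 × log₂(4/19) = 0.4732
  -2/19 × log₂(2/19) = 0.3419
H(X) = 1.7188 bits


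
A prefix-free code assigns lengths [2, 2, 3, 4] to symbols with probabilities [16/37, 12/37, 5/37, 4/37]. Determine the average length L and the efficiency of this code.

Average length L = Σ p_i × l_i = 2.3514 bits
Entropy H = 1.7870 bits
Efficiency η = H/L × 100% = 76.00%


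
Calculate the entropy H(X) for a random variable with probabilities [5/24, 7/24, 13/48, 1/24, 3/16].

H(X) = -Σ p(x) log₂ p(x)
  -5/24 × log₂(5/24) = 0.4715
  -7/24 × log₂(7/24) = 0.5185
  -13/48 × log₂(13/48) = 0.5104
  -1/24 × log₂(1/24) = 0.1910
  -3/16 × log₂(3/16) = 0.4528
H(X) = 2.1442 bits


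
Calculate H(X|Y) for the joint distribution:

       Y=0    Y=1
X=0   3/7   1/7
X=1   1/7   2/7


H(X|Y) = Σ_y p(y) H(X|Y=y)
  p(Y=0) = 4/7, H(X|Y=0) = 0.8113
  p(Y=1) = 3/7, H(X|Y=1) = 0.9183
H(X|Y) = 0.5714×0.8113 + 0.4286×0.9183 = 0.8571 bits


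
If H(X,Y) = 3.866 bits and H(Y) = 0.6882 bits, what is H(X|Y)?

Chain rule: H(X,Y) = H(X|Y) + H(Y)
H(X|Y) = H(X,Y) - H(Y) = 3.866 - 0.6882 = 3.1778 bits


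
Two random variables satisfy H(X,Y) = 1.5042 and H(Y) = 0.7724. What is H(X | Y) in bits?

Chain rule: H(X,Y) = H(X|Y) + H(Y)
H(X|Y) = H(X,Y) - H(Y) = 1.5042 - 0.7724 = 0.7318 bits


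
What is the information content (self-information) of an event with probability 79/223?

Information content I(x) = -log₂(p(x))
I = -log₂(79/223) = -log₂(0.3543)
I = 1.4971 bits


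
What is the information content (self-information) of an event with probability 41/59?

Information content I(x) = -log₂(p(x))
I = -log₂(41/59) = -log₂(0.6949)
I = 0.5251 bits


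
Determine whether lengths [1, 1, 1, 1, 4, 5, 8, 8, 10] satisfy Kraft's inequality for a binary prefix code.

Kraft inequality: Σ 2^(-l_i) ≤ 1 for prefix-free code
Calculating: 2^(-1) + 2^(-1) + 2^(-1) + 2^(-1) + 2^(-4) + 2^(-5) + 2^(-8) + 2^(-8) + 2^(-10)
= 0.5 + 0.5 + 0.5 + 0.5 + 0.0625 + 0.03125 + 0.00390625 + 0.00390625 + 0.0009765625
= 2.1025
Since 2.1025 > 1, prefix-free code does not exist


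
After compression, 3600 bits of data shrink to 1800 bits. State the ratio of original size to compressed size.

Compression ratio = Original / Compressed
= 3600 / 1800 = 2.00:1


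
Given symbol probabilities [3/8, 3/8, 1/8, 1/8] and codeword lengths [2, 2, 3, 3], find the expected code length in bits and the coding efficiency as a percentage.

Average length L = Σ p_i × l_i = 2.2500 bits
Entropy H = 1.8113 bits
Efficiency η = H/L × 100% = 80.50%


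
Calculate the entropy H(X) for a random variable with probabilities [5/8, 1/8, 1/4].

H(X) = -Σ p(x) log₂ p(x)
  -5/8 × log₂(5/8) = 0.4238
  -1/8 × log₂(1/8) = 0.3750
  -1/4 × log₂(1/4) = 0.5000
H(X) = 1.2988 bits


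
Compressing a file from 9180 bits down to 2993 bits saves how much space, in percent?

Space savings = (1 - Compressed/Original) × 100%
= (1 - 2993/9180) × 100%
= 67.40%


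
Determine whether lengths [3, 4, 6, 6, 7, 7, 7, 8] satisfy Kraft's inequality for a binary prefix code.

Kraft inequality: Σ 2^(-l_i) ≤ 1 for prefix-free code
Calculating: 2^(-3) + 2^(-4) + 2^(-6) + 2^(-6) + 2^(-7) + 2^(-7) + 2^(-7) + 2^(-8)
= 0.125 + 0.0625 + 0.015625 + 0.015625 + 0.0078125 + 0.0078125 + 0.0078125 + 0.00390625
= 0.2461
Since 0.2461 ≤ 1, prefix-free code exists


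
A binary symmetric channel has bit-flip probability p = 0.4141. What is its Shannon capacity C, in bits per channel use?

For BSC with error probability p:
C = 1 - H(p) where H(p) is binary entropy
H(0.4141) = -0.4141 × log₂(0.4141) - 0.5859 × log₂(0.5859)
H(p) = 0.9786
C = 1 - 0.9786 = 0.0214 bits/use


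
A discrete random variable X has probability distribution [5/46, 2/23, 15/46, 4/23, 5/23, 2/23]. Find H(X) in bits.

H(X) = -Σ p(x) log₂ p(x)
  -5/46 × log₂(5/46) = 0.3480
  -2/23 × log₂(2/23) = 0.3064
  -15/46 × log₂(15/46) = 0.5272
  -4/23 × log₂(4/23) = 0.4389
  -5/23 × log₂(5/23) = 0.4786
  -2/23 × log₂(2/23) = 0.3064
H(X) = 2.4055 bits


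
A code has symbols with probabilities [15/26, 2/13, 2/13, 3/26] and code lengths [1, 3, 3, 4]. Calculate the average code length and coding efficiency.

Average length L = Σ p_i × l_i = 1.9615 bits
Entropy H = 1.6482 bits
Efficiency η = H/L × 100% = 84.03%


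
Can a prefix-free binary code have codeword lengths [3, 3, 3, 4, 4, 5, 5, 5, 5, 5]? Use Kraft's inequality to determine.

Kraft inequality: Σ 2^(-l_i) ≤ 1 for prefix-free code
Calculating: 2^(-3) + 2^(-3) + 2^(-3) + 2^(-4) + 2^(-4) + 2^(-5) + 2^(-5) + 2^(-5) + 2^(-5) + 2^(-5)
= 0.125 + 0.125 + 0.125 + 0.0625 + 0.0625 + 0.03125 + 0.03125 + 0.03125 + 0.03125 + 0.03125
= 0.6562
Since 0.6562 ≤ 1, prefix-free code exists


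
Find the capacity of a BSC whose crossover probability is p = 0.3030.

For BSC with error probability p:
C = 1 - H(p) where H(p) is binary entropy
H(0.3030) = -0.3030 × log₂(0.3030) - 0.6970 × log₂(0.6970)
H(p) = 0.8849
C = 1 - 0.8849 = 0.1151 bits/use


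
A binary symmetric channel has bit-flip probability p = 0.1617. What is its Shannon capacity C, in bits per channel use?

For BSC with error probability p:
C = 1 - H(p) where H(p) is binary entropy
H(0.1617) = -0.1617 × log₂(0.1617) - 0.8383 × log₂(0.8383)
H(p) = 0.6384
C = 1 - 0.6384 = 0.3616 bits/use


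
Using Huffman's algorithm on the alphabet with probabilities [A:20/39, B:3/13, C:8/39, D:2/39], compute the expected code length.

Huffman tree construction:
Combine smallest probabilities repeatedly
Resulting codes:
  A: 1 (length 1)
  B: 00 (length 2)
  C: 011 (length 3)
  D: 010 (length 3)
Average length = Σ p(s) × length(s) = 1.7436 bits


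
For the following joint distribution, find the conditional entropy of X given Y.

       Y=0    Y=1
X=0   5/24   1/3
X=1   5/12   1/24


H(X|Y) = Σ_y p(y) H(X|Y=y)
  p(Y=0) = 5/8, H(X|Y=0) = 0.9183
  p(Y=1) = 3/8, H(X|Y=1) = 0.5033
H(X|Y) = 0.6250×0.9183 + 0.3750×0.5033 = 0.7627 bits


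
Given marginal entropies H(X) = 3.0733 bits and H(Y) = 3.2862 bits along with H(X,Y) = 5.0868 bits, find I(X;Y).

I(X;Y) = H(X) + H(Y) - H(X,Y)
I(X;Y) = 3.0733 + 3.2862 - 5.0868 = 1.2727 bits


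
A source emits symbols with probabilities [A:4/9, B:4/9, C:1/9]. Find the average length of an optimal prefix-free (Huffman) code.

Huffman tree construction:
Combine smallest probabilities repeatedly
Resulting codes:
  A: 11 (length 2)
  B: 0 (length 1)
  C: 10 (length 2)
Average length = Σ p(s) × length(s) = 1.5556 bits


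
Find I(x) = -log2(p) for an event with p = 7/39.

Information content I(x) = -log₂(p(x))
I = -log₂(7/39) = -log₂(0.1795)
I = 2.4780 bits


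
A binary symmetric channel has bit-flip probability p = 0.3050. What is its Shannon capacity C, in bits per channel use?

For BSC with error probability p:
C = 1 - H(p) where H(p) is binary entropy
H(0.3050) = -0.3050 × log₂(0.3050) - 0.6950 × log₂(0.6950)
H(p) = 0.8873
C = 1 - 0.8873 = 0.1127 bits/use


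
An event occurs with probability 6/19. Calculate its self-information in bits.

Information content I(x) = -log₂(p(x))
I = -log₂(6/19) = -log₂(0.3158)
I = 1.6630 bits


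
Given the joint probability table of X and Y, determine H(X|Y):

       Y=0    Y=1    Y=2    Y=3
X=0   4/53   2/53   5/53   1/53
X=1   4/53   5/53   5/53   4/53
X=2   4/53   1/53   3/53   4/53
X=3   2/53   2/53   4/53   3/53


H(X|Y) = Σ_y p(y) H(X|Y=y)
  p(Y=0) = 14/53, H(X|Y=0) = 1.9502
  p(Y=1) = 10/53, H(X|Y=1) = 1.7610
  p(Y=2) = 17/53, H(X|Y=2) = 1.9713
  p(Y=3) = 12/53, H(X|Y=3) = 1.8554
H(X|Y) = 0.2642×1.9502 + 0.1887×1.7610 + 0.3208×1.9713 + 0.2264×1.8554 = 1.8998 bits


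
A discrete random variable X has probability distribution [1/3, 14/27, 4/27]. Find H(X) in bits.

H(X) = -Σ p(x) log₂ p(x)
  -1/3 × log₂(1/3) = 0.5283
  -14/27 × log₂(14/27) = 0.4913
  -4/27 × log₂(4/27) = 0.4081
H(X) = 1.4278 bits


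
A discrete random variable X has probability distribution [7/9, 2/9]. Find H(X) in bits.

H(X) = -Σ p(x) log₂ p(x)
  -7/9 × log₂(7/9) = 0.2820
  -2/9 × log₂(2/9) = 0.4822
H(X) = 0.7642 bits


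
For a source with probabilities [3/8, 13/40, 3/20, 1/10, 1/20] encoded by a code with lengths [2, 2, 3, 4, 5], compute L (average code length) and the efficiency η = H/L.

Average length L = Σ p_i × l_i = 2.5000 bits
Entropy H = 2.0165 bits
Efficiency η = H/L × 100% = 80.66%


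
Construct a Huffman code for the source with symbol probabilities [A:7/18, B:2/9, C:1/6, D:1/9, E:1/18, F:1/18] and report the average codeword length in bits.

Huffman tree construction:
Combine smallest probabilities repeatedly
Resulting codes:
  A: 11 (length 2)
  B: 01 (length 2)
  C: 00 (length 2)
  D: 100 (length 3)
  E: 1010 (length 4)
  F: 1011 (length 4)
Average length = Σ p(s) × length(s) = 2.3333 bits


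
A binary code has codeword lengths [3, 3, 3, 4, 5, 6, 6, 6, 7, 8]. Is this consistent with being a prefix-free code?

Kraft inequality: Σ 2^(-l_i) ≤ 1 for prefix-free code
Calculating: 2^(-3) + 2^(-3) + 2^(-3) + 2^(-4) + 2^(-5) + 2^(-6) + 2^(-6) + 2^(-6) + 2^(-7) + 2^(-8)
= 0.125 + 0.125 + 0.125 + 0.0625 + 0.03125 + 0.015625 + 0.015625 + 0.015625 + 0.0078125 + 0.00390625
= 0.5273
Since 0.5273 ≤ 1, prefix-free code exists


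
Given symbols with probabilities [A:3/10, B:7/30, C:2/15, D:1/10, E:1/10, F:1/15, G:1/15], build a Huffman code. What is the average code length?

Huffman tree construction:
Combine smallest probabilities repeatedly
Resulting codes:
  A: 11 (length 2)
  B: 01 (length 2)
  C: 100 (length 3)
  D: 000 (length 3)
  E: 001 (length 3)
  F: 1010 (length 4)
  G: 1011 (length 4)
Average length = Σ p(s) × length(s) = 2.6000 bits


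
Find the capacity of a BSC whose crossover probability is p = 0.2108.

For BSC with error probability p:
C = 1 - H(p) where H(p) is binary entropy
H(0.2108) = -0.2108 × log₂(0.2108) - 0.7892 × log₂(0.7892)
H(p) = 0.7430
C = 1 - 0.7430 = 0.2570 bits/use


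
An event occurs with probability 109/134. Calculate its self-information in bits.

Information content I(x) = -log₂(p(x))
I = -log₂(109/134) = -log₂(0.8134)
I = 0.2979 bits


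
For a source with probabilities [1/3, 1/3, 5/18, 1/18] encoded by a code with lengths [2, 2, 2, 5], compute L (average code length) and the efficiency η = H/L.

Average length L = Σ p_i × l_i = 2.1667 bits
Entropy H = 1.8016 bits
Efficiency η = H/L × 100% = 83.15%


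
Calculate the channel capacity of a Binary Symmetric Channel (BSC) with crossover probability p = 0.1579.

For BSC with error probability p:
C = 1 - H(p) where H(p) is binary entropy
H(0.1579) = -0.1579 × log₂(0.1579) - 0.8421 × log₂(0.8421)
H(p) = 0.6293
C = 1 - 0.6293 = 0.3707 bits/use


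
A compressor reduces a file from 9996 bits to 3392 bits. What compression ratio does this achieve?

Compression ratio = Original / Compressed
= 9996 / 3392 = 2.95:1


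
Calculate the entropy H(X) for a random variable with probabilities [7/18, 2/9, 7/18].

H(X) = -Σ p(x) log₂ p(x)
  -7/18 × log₂(7/18) = 0.5299
  -2/9 × log₂(2/9) = 0.4822
  -7/18 × log₂(7/18) = 0.5299
H(X) = 1.5420 bits


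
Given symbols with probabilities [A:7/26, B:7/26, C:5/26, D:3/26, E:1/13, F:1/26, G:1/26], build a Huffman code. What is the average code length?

Huffman tree construction:
Combine smallest probabilities repeatedly
Resulting codes:
  A: 01 (length 2)
  B: 10 (length 2)
  C: 00 (length 2)
  D: 110 (length 3)
  E: 1110 (length 4)
  F: 11110 (length 5)
  G: 11111 (length 5)
Average length = Σ p(s) × length(s) = 2.5000 bits


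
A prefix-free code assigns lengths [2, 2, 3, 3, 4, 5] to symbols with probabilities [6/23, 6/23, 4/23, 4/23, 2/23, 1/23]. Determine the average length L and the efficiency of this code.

Average length L = Σ p_i × l_i = 2.6522 bits
Entropy H = 2.3923 bits
Efficiency η = H/L × 100% = 90.20%


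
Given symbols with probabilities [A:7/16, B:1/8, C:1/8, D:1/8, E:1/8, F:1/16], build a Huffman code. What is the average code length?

Huffman tree construction:
Combine smallest probabilities repeatedly
Resulting codes:
  A: 0 (length 1)
  B: 1111 (length 4)
  C: 100 (length 3)
  D: 101 (length 3)
  E: 110 (length 3)
  F: 1110 (length 4)
Average length = Σ p(s) × length(s) = 2.3125 bits


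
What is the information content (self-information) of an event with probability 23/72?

Information content I(x) = -log₂(p(x))
I = -log₂(23/72) = -log₂(0.3194)
I = 1.6464 bits


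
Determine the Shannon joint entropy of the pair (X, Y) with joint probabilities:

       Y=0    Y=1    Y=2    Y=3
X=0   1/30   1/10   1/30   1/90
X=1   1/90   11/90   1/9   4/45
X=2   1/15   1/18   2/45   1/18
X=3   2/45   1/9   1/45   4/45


H(X,Y) = -Σ p(x,y) log₂ p(x,y)
  p(0,0)=1/30: -0.0333 × log₂(0.0333) = 0.1636
  p(0,1)=1/10: -0.1000 × log₂(0.1000) = 0.3322
  p(0,2)=1/30: -0.0333 × log₂(0.0333) = 0.1636
  p(0,3)=1/90: -0.0111 × log₂(0.0111) = 0.0721
  p(1,0)=1/90: -0.0111 × log₂(0.0111) = 0.0721
  p(1,1)=11/90: -0.1222 × log₂(0.1222) = 0.3706
  p(1,2)=1/9: -0.1111 × log₂(0.1111) = 0.3522
  p(1,3)=4/45: -0.0889 × log₂(0.0889) = 0.3104
  p(2,0)=1/15: -0.0667 × log₂(0.0667) = 0.2605
  p(2,1)=1/18: -0.0556 × log₂(0.0556) = 0.2317
  p(2,2)=2/45: -0.0444 × log₂(0.0444) = 0.1996
  p(2,3)=1/18: -0.0556 × log₂(0.0556) = 0.2317
  p(3,0)=2/45: -0.0444 × log₂(0.0444) = 0.1996
  p(3,1)=1/9: -0.1111 × log₂(0.1111) = 0.3522
  p(3,2)=1/45: -0.0222 × log₂(0.0222) = 0.1220
  p(3,3)=4/45: -0.0889 × log₂(0.0889) = 0.3104
H(X,Y) = 3.7445 bits


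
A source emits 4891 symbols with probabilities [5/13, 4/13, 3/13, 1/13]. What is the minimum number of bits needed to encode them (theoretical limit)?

Entropy H = 1.8262 bits/symbol
Minimum bits = H × n = 1.8262 × 4891
= 8932.17 bits


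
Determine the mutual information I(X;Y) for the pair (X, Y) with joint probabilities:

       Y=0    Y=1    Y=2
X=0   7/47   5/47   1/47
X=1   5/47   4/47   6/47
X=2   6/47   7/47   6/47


H(X) = 1.5669, H(Y) = 1.5724, H(X,Y) = 3.0641
I(X;Y) = H(X) + H(Y) - H(X,Y) = 0.0752 bits


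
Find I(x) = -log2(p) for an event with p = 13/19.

Information content I(x) = -log₂(p(x))
I = -log₂(13/19) = -log₂(0.6842)
I = 0.5475 bits


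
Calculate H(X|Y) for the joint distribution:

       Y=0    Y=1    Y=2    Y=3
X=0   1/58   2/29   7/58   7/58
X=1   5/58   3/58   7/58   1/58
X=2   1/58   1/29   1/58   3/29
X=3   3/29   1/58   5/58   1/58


H(X|Y) = Σ_y p(y) H(X|Y=y)
  p(Y=0) = 13/58, H(X|Y=0) = 1.6143
  p(Y=1) = 5/29, H(X|Y=1) = 1.8464
  p(Y=2) = 10/29, H(X|Y=2) = 1.7763
  p(Y=3) = 15/58, H(X|Y=3) = 1.5628
H(X|Y) = 0.2241×1.6143 + 0.1724×1.8464 + 0.3448×1.7763 + 0.2586×1.5628 = 1.6969 bits


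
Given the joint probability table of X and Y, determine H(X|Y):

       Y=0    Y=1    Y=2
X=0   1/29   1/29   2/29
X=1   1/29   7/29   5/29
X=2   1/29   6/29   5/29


H(X|Y) = Σ_y p(y) H(X|Y=y)
  p(Y=0) = 3/29, H(X|Y=0) = 1.5850
  p(Y=1) = 14/29, H(X|Y=1) = 1.2958
  p(Y=2) = 12/29, H(X|Y=2) = 1.4834
H(X|Y) = 0.1034×1.5850 + 0.4828×1.2958 + 0.4138×1.4834 = 1.4033 bits


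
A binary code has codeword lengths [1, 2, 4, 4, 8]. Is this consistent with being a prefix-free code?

Kraft inequality: Σ 2^(-l_i) ≤ 1 for prefix-free code
Calculating: 2^(-1) + 2^(-2) + 2^(-4) + 2^(-4) + 2^(-8)
= 0.5 + 0.25 + 0.0625 + 0.0625 + 0.00390625
= 0.8789
Since 0.8789 ≤ 1, prefix-free code exists


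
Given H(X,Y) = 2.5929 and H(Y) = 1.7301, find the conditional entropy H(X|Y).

Chain rule: H(X,Y) = H(X|Y) + H(Y)
H(X|Y) = H(X,Y) - H(Y) = 2.5929 - 1.7301 = 0.8628 bits


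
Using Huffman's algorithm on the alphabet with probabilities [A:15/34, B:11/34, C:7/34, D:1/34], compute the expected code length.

Huffman tree construction:
Combine smallest probabilities repeatedly
Resulting codes:
  A: 0 (length 1)
  B: 11 (length 2)
  C: 101 (length 3)
  D: 100 (length 3)
Average length = Σ p(s) × length(s) = 1.7941 bits


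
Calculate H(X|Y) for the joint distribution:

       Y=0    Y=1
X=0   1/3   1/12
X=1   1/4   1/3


H(X|Y) = Σ_y p(y) H(X|Y=y)
  p(Y=0) = 7/12, H(X|Y=0) = 0.9852
  p(Y=1) = 5/12, H(X|Y=1) = 0.7219
H(X|Y) = 0.5833×0.9852 + 0.4167×0.7219 = 0.8755 bits


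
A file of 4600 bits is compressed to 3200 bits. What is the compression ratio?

Compression ratio = Original / Compressed
= 4600 / 3200 = 1.44:1


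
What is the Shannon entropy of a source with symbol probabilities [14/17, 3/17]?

H(X) = -Σ p(x) log₂ p(x)
  -14/17 × log₂(14/17) = 0.2307
  -3/17 × log₂(3/17) = 0.4416
H(X) = 0.6723 bits


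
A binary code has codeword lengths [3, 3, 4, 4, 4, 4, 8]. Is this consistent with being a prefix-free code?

Kraft inequality: Σ 2^(-l_i) ≤ 1 for prefix-free code
Calculating: 2^(-3) + 2^(-3) + 2^(-4) + 2^(-4) + 2^(-4) + 2^(-4) + 2^(-8)
= 0.125 + 0.125 + 0.0625 + 0.0625 + 0.0625 + 0.0625 + 0.00390625
= 0.5039
Since 0.5039 ≤ 1, prefix-free code exists


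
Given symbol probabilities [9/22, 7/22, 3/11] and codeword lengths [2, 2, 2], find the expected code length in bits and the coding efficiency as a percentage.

Average length L = Σ p_i × l_i = 2.0000 bits
Entropy H = 1.5644 bits
Efficiency η = H/L × 100% = 78.22%


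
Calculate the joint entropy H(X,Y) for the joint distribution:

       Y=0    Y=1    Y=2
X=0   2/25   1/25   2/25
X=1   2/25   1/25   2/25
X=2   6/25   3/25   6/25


H(X,Y) = -Σ p(x,y) log₂ p(x,y)
  p(0,0)=2/25: -0.0800 × log₂(0.0800) = 0.2915
  p(0,1)=1/25: -0.0400 × log₂(0.0400) = 0.1858
  p(0,2)=2/25: -0.0800 × log₂(0.0800) = 0.2915
  p(1,0)=2/25: -0.0800 × log₂(0.0800) = 0.2915
  p(1,1)=1/25: -0.0400 × log₂(0.0400) = 0.1858
  p(1,2)=2/25: -0.0800 × log₂(0.0800) = 0.2915
  p(2,0)=6/25: -0.2400 × log₂(0.2400) = 0.4941
  p(2,1)=3/25: -0.1200 × log₂(0.1200) = 0.3671
  p(2,2)=6/25: -0.2400 × log₂(0.2400) = 0.4941
H(X,Y) = 2.8929 bits


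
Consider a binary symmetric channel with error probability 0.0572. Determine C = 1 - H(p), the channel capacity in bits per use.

For BSC with error probability p:
C = 1 - H(p) where H(p) is binary entropy
H(0.0572) = -0.0572 × log₂(0.0572) - 0.9428 × log₂(0.9428)
H(p) = 0.3162
C = 1 - 0.3162 = 0.6838 bits/use


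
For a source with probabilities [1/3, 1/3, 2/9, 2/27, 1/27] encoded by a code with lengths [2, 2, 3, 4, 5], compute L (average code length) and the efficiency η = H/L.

Average length L = Σ p_i × l_i = 2.4815 bits
Entropy H = 1.9931 bits
Efficiency η = H/L × 100% = 80.32%


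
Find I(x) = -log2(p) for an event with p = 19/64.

Information content I(x) = -log₂(p(x))
I = -log₂(19/64) = -log₂(0.2969)
I = 1.7521 bits


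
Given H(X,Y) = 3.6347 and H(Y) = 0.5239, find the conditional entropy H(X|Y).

Chain rule: H(X,Y) = H(X|Y) + H(Y)
H(X|Y) = H(X,Y) - H(Y) = 3.6347 - 0.5239 = 3.1108 bits


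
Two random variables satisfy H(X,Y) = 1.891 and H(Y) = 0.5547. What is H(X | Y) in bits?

Chain rule: H(X,Y) = H(X|Y) + H(Y)
H(X|Y) = H(X,Y) - H(Y) = 1.891 - 0.5547 = 1.3363 bits


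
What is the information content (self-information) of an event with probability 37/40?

Information content I(x) = -log₂(p(x))
I = -log₂(37/40) = -log₂(0.9250)
I = 0.1125 bits


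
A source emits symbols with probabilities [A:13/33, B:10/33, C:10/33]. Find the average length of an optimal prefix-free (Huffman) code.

Huffman tree construction:
Combine smallest probabilities repeatedly
Resulting codes:
  A: 0 (length 1)
  B: 10 (length 2)
  C: 11 (length 2)
Average length = Σ p(s) × length(s) = 1.6061 bits


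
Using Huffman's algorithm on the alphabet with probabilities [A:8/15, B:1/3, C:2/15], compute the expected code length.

Huffman tree construction:
Combine smallest probabilities repeatedly
Resulting codes:
  A: 1 (length 1)
  B: 01 (length 2)
  C: 00 (length 2)
Average length = Σ p(s) × length(s) = 1.4667 bits


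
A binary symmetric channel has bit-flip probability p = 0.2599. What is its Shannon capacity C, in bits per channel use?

For BSC with error probability p:
C = 1 - H(p) where H(p) is binary entropy
H(0.2599) = -0.2599 × log₂(0.2599) - 0.7401 × log₂(0.7401)
H(p) = 0.8266
C = 1 - 0.8266 = 0.1734 bits/use


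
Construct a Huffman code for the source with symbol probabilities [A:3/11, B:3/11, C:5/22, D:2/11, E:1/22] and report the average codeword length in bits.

Huffman tree construction:
Combine smallest probabilities repeatedly
Resulting codes:
  A: 10 (length 2)
  B: 11 (length 2)
  C: 00 (length 2)
  D: 011 (length 3)
  E: 010 (length 3)
Average length = Σ p(s) × length(s) = 2.2273 bits


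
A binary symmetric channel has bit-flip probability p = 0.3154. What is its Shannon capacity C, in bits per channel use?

For BSC with error probability p:
C = 1 - H(p) where H(p) is binary entropy
H(0.3154) = -0.3154 × log₂(0.3154) - 0.6846 × log₂(0.6846)
H(p) = 0.8993
C = 1 - 0.8993 = 0.1007 bits/use


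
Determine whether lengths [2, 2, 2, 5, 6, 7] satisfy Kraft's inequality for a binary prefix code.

Kraft inequality: Σ 2^(-l_i) ≤ 1 for prefix-free code
Calculating: 2^(-2) + 2^(-2) + 2^(-2) + 2^(-5) + 2^(-6) + 2^(-7)
= 0.25 + 0.25 + 0.25 + 0.03125 + 0.015625 + 0.0078125
= 0.8047
Since 0.8047 ≤ 1, prefix-free code exists


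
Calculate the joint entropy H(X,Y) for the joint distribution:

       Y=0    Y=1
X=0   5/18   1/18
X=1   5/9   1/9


H(X,Y) = -Σ p(x,y) log₂ p(x,y)
  p(0,0)=5/18: -0.2778 × log₂(0.2778) = 0.5133
  p(0,1)=1/18: -0.0556 × log₂(0.0556) = 0.2317
  p(1,0)=5/9: -0.5556 × log₂(0.5556) = 0.4711
  p(1,1)=1/9: -0.1111 × log₂(0.1111) = 0.3522
H(X,Y) = 1.5683 bits


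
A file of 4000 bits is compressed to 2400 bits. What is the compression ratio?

Compression ratio = Original / Compressed
= 4000 / 2400 = 1.67:1


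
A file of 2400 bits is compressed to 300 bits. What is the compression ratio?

Compression ratio = Original / Compressed
= 2400 / 300 = 8.00:1


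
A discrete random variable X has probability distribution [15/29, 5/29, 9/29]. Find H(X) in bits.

H(X) = -Σ p(x) log₂ p(x)
  -15/29 × log₂(15/29) = 0.4919
  -5/29 × log₂(5/29) = 0.4373
  -9/29 × log₂(9/29) = 0.5239
H(X) = 1.4531 bits


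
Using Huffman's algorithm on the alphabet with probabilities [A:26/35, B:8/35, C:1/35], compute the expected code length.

Huffman tree construction:
Combine smallest probabilities repeatedly
Resulting codes:
  A: 1 (length 1)
  B: 01 (length 2)
  C: 00 (length 2)
Average length = Σ p(s) × length(s) = 1.2571 bits


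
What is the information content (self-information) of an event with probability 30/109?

Information content I(x) = -log₂(p(x))
I = -log₂(30/109) = -log₂(0.2752)
I = 1.8613 bits


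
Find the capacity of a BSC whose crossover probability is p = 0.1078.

For BSC with error probability p:
C = 1 - H(p) where H(p) is binary entropy
H(0.1078) = -0.1078 × log₂(0.1078) - 0.8922 × log₂(0.8922)
H(p) = 0.4932
C = 1 - 0.4932 = 0.5068 bits/use


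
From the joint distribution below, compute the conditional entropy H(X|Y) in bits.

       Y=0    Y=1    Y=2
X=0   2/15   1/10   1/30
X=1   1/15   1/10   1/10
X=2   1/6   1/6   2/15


H(X|Y) = Σ_y p(y) H(X|Y=y)
  p(Y=0) = 11/30, H(X|Y=0) = 1.4949
  p(Y=1) = 11/30, H(X|Y=1) = 1.5395
  p(Y=2) = 4/15, H(X|Y=2) = 1.4056
H(X|Y) = 0.3667×1.4949 + 0.3667×1.5395 + 0.2667×1.4056 = 1.4875 bits


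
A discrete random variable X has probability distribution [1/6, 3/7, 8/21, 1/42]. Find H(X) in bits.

H(X) = -Σ p(x) log₂ p(x)
  -1/6 × log₂(1/6) = 0.4308
  -3/7 × log₂(3/7) = 0.5239
  -8/21 × log₂(8/21) = 0.5304
  -1/42 × log₂(1/42) = 0.1284
H(X) = 1.6135 bits


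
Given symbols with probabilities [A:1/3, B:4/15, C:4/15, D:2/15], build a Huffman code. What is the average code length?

Huffman tree construction:
Combine smallest probabilities repeatedly
Resulting codes:
  A: 11 (length 2)
  B: 01 (length 2)
  C: 10 (length 2)
  D: 00 (length 2)
Average length = Σ p(s) × length(s) = 2.0000 bits


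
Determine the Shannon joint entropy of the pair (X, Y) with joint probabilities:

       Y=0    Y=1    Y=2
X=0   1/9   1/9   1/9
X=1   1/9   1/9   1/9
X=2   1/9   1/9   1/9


H(X,Y) = -Σ p(x,y) log₂ p(x,y)
  p(0,0)=1/9: -0.1111 × log₂(0.1111) = 0.3522
  p(0,1)=1/9: -0.1111 × log₂(0.1111) = 0.3522
  p(0,2)=1/9: -0.1111 × log₂(0.1111) = 0.3522
  p(1,0)=1/9: -0.1111 × log₂(0.1111) = 0.3522
  p(1,1)=1/9: -0.1111 × log₂(0.1111) = 0.3522
  p(1,2)=1/9: -0.1111 × log₂(0.1111) = 0.3522
  p(2,0)=1/9: -0.1111 × log₂(0.1111) = 0.3522
  p(2,1)=1/9: -0.1111 × log₂(0.1111) = 0.3522
  p(2,2)=1/9: -0.1111 × log₂(0.1111) = 0.3522
H(X,Y) = 3.1699 bits


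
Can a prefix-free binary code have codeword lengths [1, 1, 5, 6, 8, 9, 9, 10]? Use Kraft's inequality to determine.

Kraft inequality: Σ 2^(-l_i) ≤ 1 for prefix-free code
Calculating: 2^(-1) + 2^(-1) + 2^(-5) + 2^(-6) + 2^(-8) + 2^(-9) + 2^(-9) + 2^(-10)
= 0.5 + 0.5 + 0.03125 + 0.015625 + 0.00390625 + 0.001953125 + 0.001953125 + 0.0009765625
= 1.0557
Since 1.0557 > 1, prefix-free code does not exist


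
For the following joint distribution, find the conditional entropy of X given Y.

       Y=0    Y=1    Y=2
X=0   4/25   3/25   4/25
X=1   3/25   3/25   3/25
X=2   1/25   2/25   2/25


H(X|Y) = Σ_y p(y) H(X|Y=y)
  p(Y=0) = 8/25, H(X|Y=0) = 1.4056
  p(Y=1) = 8/25, H(X|Y=1) = 1.5613
  p(Y=2) = 9/25, H(X|Y=2) = 1.5305
H(X|Y) = 0.3200×1.4056 + 0.3200×1.5613 + 0.3600×1.5305 = 1.5004 bits


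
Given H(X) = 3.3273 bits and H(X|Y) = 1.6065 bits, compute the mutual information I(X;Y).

I(X;Y) = H(X) - H(X|Y)
I(X;Y) = 3.3273 - 1.6065 = 1.7208 bits


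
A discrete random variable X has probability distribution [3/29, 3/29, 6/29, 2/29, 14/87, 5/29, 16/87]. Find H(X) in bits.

H(X) = -Σ p(x) log₂ p(x)
  -3/29 × log₂(3/29) = 0.3386
  -3/29 × log₂(3/29) = 0.3386
  -6/29 × log₂(6/29) = 0.4703
  -2/29 × log₂(2/29) = 0.2661
  -14/87 × log₂(14/87) = 0.4241
  -5/29 × log₂(5/29) = 0.4373
  -16/87 × log₂(16/87) = 0.4493
H(X) = 2.7242 bits


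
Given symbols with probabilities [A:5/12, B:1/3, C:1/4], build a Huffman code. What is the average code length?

Huffman tree construction:
Combine smallest probabilities repeatedly
Resulting codes:
  A: 0 (length 1)
  B: 11 (length 2)
  C: 10 (length 2)
Average length = Σ p(s) × length(s) = 1.5833 bits


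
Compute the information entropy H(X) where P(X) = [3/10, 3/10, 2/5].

H(X) = -Σ p(x) log₂ p(x)
  -3/10 × log₂(3/10) = 0.5211
  -3/10 × log₂(3/10) = 0.5211
  -2/5 × log₂(2/5) = 0.5288
H(X) = 1.5710 bits


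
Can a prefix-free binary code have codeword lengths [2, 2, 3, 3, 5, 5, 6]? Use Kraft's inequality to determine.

Kraft inequality: Σ 2^(-l_i) ≤ 1 for prefix-free code
Calculating: 2^(-2) + 2^(-2) + 2^(-3) + 2^(-3) + 2^(-5) + 2^(-5) + 2^(-6)
= 0.25 + 0.25 + 0.125 + 0.125 + 0.03125 + 0.03125 + 0.015625
= 0.8281
Since 0.8281 ≤ 1, prefix-free code exists


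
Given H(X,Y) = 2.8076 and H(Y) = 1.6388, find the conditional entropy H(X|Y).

Chain rule: H(X,Y) = H(X|Y) + H(Y)
H(X|Y) = H(X,Y) - H(Y) = 2.8076 - 1.6388 = 1.1688 bits


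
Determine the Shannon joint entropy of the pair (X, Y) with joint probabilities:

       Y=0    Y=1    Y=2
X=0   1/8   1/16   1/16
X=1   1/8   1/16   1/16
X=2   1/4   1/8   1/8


H(X,Y) = -Σ p(x,y) log₂ p(x,y)
  p(0,0)=1/8: -0.1250 × log₂(0.1250) = 0.3750
  p(0,1)=1/16: -0.0625 × log₂(0.0625) = 0.2500
  p(0,2)=1/16: -0.0625 × log₂(0.0625) = 0.2500
  p(1,0)=1/8: -0.1250 × log₂(0.1250) = 0.3750
  p(1,1)=1/16: -0.0625 × log₂(0.0625) = 0.2500
  p(1,2)=1/16: -0.0625 × log₂(0.0625) = 0.2500
  p(2,0)=1/4: -0.2500 × log₂(0.2500) = 0.5000
  p(2,1)=1/8: -0.1250 × log₂(0.1250) = 0.3750
  p(2,2)=1/8: -0.1250 × log₂(0.1250) = 0.3750
H(X,Y) = 3.0000 bits


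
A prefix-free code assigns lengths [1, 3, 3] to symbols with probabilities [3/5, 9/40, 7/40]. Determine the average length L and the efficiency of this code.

Average length L = Σ p_i × l_i = 1.8000 bits
Entropy H = 1.3664 bits
Efficiency η = H/L × 100% = 75.91%


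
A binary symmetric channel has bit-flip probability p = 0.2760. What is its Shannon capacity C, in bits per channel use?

For BSC with error probability p:
C = 1 - H(p) where H(p) is binary entropy
H(0.2760) = -0.2760 × log₂(0.2760) - 0.7240 × log₂(0.7240)
H(p) = 0.8499
C = 1 - 0.8499 = 0.1501 bits/use


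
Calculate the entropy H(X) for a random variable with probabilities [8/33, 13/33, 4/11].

H(X) = -Σ p(x) log₂ p(x)
  -8/33 × log₂(8/33) = 0.4956
  -13/33 × log₂(13/33) = 0.5294
  -4/11 × log₂(4/11) = 0.5307
H(X) = 1.5557 bits


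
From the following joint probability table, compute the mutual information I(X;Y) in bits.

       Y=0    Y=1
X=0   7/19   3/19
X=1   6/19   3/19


H(X) = 0.9980, H(Y) = 0.8997, H(X,Y) = 1.8968
I(X;Y) = H(X) + H(Y) - H(X,Y) = 0.0009 bits


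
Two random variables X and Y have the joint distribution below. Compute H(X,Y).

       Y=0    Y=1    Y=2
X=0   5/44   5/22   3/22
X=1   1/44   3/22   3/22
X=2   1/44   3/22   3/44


H(X,Y) = -Σ p(x,y) log₂ p(x,y)
  p(0,0)=5/44: -0.1136 × log₂(0.1136) = 0.3565
  p(0,1)=5/22: -0.2273 × log₂(0.2273) = 0.4858
  p(0,2)=3/22: -0.1364 × log₂(0.1364) = 0.3920
  p(1,0)=1/44: -0.0227 × log₂(0.0227) = 0.1241
  p(1,1)=3/22: -0.1364 × log₂(0.1364) = 0.3920
  p(1,2)=3/22: -0.1364 × log₂(0.1364) = 0.3920
  p(2,0)=1/44: -0.0227 × log₂(0.0227) = 0.1241
  p(2,1)=3/22: -0.1364 × log₂(0.1364) = 0.3920
  p(2,2)=3/44: -0.0682 × log₂(0.0682) = 0.2642
H(X,Y) = 2.9225 bits
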